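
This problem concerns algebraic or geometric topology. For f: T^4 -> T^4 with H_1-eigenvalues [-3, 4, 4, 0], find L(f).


For a torus self-map: L(f) = det(I - A) where A acts on H_1.
L(f) = (1--3) * (1-4) * (1-4) * (1-0) = 4 * -3 * -3 * 1 = 36

36


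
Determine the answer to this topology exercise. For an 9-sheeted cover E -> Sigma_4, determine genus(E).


For an n-sheeted cover: chi(E) = n * chi(B).
chi(Sigma_4) = 2 - 2*4 = -6.
chi(E) = 9 * (-6) = -54.
genus(E) = (2 - chi(E))/2 = (2 - (-54))/2 = 56/2 = 28

28


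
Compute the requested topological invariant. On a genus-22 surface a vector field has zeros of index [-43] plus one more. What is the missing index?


Poincare-Hopf: sum of indices = chi(M).
chi(Sigma_22) = 2 - 2*22 = -42.
Sum of known indices = -43.
x = chi - (sum known) = -42 - (-43) = 1

1


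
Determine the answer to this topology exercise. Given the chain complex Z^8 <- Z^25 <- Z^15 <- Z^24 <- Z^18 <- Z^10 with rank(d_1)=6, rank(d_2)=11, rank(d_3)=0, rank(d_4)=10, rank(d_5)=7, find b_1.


rank H_k = rank(ker d_k) - rank(im d_{k+1}).
rank(ker d_1) = rank(C_1) - rank(d_1) = 25 - 6 = 19.
rank(im d_{1+1}) = 11.
rank H_1 = 19 - 11 = 8

8


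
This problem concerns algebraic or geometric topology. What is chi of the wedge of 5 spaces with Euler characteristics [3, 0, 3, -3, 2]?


chi(A v B) = chi(A) + chi(B) - 1 (one point identified).
For 5 spaces: chi = (sum chi_i) - (5 - 1).
sum = 5; chi = 5 - 4 = 1

1


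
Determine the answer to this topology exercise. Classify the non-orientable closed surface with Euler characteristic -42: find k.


chi = 2 - k for closed non-orientable surfaces with k crosscaps.
-42 = 2 - k
k = 2 - (-42) = 44

44


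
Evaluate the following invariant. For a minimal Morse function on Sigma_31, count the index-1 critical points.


A perfect Morse function has m_k = b_k.
For Sigma_31: b_0=1, b_1=2g=62, b_2=1.
Saddles m_1 = 2g = 62

62


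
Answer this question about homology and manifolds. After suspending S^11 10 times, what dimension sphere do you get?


Each suspension raises dimension by 1: Sigma S^n = S^{n+1}.
Sigma^10 S^11 = S^{11+10} = S^21

21


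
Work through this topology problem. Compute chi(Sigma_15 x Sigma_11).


chi(Sigma_15) = 2 - 2*15 = -28
chi(Sigma_11) = 2 - 2*11 = -20
chi(product) = (-28) * (-20) = 560

560


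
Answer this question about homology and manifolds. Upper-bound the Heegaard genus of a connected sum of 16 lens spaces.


Heegaard genus satisfies g(A#B) <= g(A) + g(B).
Each lens space has g = 1.
Upper bound: 16 * 1 = 16

16


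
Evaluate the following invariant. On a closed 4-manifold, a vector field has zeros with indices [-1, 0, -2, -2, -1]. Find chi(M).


Poincare-Hopf: chi(M) = sum of indices of zeros.
chi = (-1) + (0) + (-2) + (-2) + (-1) = -6

-6


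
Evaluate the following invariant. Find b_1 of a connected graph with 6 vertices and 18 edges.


For a connected graph: rank(pi_1) = b_1 = E - V + 1 = 1 - chi.
chi = V - E = 6 - 18 = -12.
rank = 1 - (-12) = 18 - 6 + 1 = 13

13


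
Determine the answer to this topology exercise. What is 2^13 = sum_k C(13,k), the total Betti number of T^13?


b_k(T^13) = C(13,k), so the sum over k is sum_k C(13,k) = 2^13.
Total = 2^13 = 8192

8192


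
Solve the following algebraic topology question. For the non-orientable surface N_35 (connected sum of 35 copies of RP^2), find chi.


For a non-orientable closed surface with k crosscaps: chi = 2 - k.
Here k = 35.
chi = 2 - 35 = -33

-33


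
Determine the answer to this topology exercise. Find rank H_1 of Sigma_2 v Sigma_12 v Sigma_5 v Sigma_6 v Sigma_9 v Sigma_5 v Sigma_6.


For a wedge X v Y: reduced H_k(X v Y) = H_k(X) + H_k(Y).
Each Sigma_g contributes b_1 = 2g.
b_1 = 4 + 24 + 10 + 12 + 18 + 10 + 12 = 90

90


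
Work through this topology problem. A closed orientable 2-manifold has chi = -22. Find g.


chi = 2 - 2g for closed orientable surfaces.
-22 = 2 - 2g
2g = 2 - (-22) = 24
g = 12

12


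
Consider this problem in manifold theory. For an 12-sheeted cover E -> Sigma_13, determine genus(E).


For an n-sheeted cover: chi(E) = n * chi(B).
chi(Sigma_13) = 2 - 2*13 = -24.
chi(E) = 12 * (-24) = -288.
genus(E) = (2 - chi(E))/2 = (2 - (-288))/2 = 290/2 = 145

145


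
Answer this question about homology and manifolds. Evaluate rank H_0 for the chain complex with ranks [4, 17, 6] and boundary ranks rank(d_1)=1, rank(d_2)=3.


rank H_k = rank(ker d_k) - rank(im d_{k+1}).
rank(ker d_0) = rank(C_0) - rank(d_0) = 4 - 0 = 4.
rank(im d_{0+1}) = 1.
rank H_0 = 4 - 1 = 3

3


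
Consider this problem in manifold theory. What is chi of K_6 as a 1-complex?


K_6: V = 6, E = C(6,2) = 15.
chi = V - E = 6 - 15 = -9

-9


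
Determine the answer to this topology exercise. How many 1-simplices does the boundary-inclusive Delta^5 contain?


Delta^5 has 5+1 vertices. A 1-face is a choice of 1+1 vertices.
f_1 = C(5+1, 1+1) = C(6,2) = 15

15


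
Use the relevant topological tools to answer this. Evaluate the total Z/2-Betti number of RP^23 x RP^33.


dim H^*(RP^n; Z/2) = n+1 (one Z/2 in each degree 0..n).
Total Betti number is multiplicative.
Total = (23+1) * (33+1) = 24 * 34 = 816

816


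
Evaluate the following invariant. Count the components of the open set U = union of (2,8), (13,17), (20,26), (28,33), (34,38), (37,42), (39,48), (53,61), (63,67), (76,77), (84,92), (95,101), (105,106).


Sort and merge overlapping open intervals.
Merged: (2,8), (13,17), (20,26), (28,33), (34,48), (53,61), (63,67), (76,77), (84,92), (95,101), (105,106).
Number of components = 11

11


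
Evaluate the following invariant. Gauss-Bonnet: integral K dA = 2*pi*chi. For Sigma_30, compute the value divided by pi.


Gauss-Bonnet: integral K dA = 2*pi*chi(M).
chi(Sigma_30) = 2 - 2*30 = -58.
(integral K dA)/pi = 2*chi = 2*(-58) = -116

-116


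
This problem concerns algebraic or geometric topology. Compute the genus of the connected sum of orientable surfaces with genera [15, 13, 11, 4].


Genus is additive under connected sum of orientable surfaces.
g = 15 + 13 + 11 + 4 = 43

43


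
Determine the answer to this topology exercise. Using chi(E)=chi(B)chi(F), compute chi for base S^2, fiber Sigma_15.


chi(S^2) = 2 (n even), chi(Sigma_15) = 2 - 2*15 = -28.
chi(E) = 2 * (-28) = -56

-56


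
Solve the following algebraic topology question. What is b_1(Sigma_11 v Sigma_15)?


For a wedge: H_1(A v B) = H_1(A) + H_1(B).
b_1(Sigma_11) = 22, b_1(Sigma_15) = 30.
b_1 = 22 + 30 = 52

52


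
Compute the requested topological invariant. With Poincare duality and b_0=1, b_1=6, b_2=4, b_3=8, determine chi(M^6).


By Poincare duality b_k = b_{6-k}, so full Betti numbers: b_0=1, b_1=6, b_2=4, b_3=8, b_4=4, b_5=6, b_6=1.
chi = sum (-1)^k b_k = -10

-10


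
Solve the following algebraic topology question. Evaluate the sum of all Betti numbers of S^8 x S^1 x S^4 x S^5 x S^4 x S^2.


Total Betti number is multiplicative under products.
Each S^d (d>=1) has total Betti number 2.
There are 6 sphere factors.
Total = 2^6 = 64

64


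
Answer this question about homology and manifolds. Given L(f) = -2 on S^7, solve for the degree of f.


L(f) = 1 + (-1)^7 deg(f) on S^7.
-2 = 1 + (-1)^7 * deg(f)
(-1)^7 * deg(f) = -3
deg(f) = 3

3


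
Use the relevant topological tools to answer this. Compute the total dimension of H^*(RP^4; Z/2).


H^k(RP^4; Z/2) = Z/2 for each 0 <= k <= 4.
Total dimension = 4 + 1 = 5

5


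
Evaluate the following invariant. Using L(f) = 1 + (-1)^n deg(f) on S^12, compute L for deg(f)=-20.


On S^12: L(f) = tr(f_0*) + (-1)^12 tr(f_12*) = 1 + (-1)^12 * deg(f).
L(f) = 1 + (-1)^12 * -20 = 1 + -20 = -19

-19


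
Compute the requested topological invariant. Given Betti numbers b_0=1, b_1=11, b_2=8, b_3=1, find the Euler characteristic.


chi = sum_k (-1)^k b_k.
= (1) + (-11) + (8) + (-1)
= -3

-3


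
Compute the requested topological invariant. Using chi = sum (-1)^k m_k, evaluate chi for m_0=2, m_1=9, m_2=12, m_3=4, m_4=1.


Morse theory: chi(M) = sum_k (-1)^k m_k where m_k = #(index-k critical points).
= (2) + (-9) + (12) + (-4) + (1) = 2

2


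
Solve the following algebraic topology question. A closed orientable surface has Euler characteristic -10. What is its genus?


chi = 2 - 2g for closed orientable surfaces.
-10 = 2 - 2g
2g = 2 - (-10) = 12
g = 6

6


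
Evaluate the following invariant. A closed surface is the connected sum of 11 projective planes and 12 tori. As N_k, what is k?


Since a >= 1, the sum is non-orientable; each T^2 can be replaced by RP^2 # RP^2 (since T^2#RP^2 = 3RP^2).
Total crosscaps k = 11 + 2*12 = 35.
Check via chi: chi = 11*1 + 12*0 - (11+12-1)*2 = -33 = 2 - k = -33. Consistent.

35


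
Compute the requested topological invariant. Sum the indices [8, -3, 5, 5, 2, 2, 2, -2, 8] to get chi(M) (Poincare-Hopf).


Poincare-Hopf: chi(M) = sum of indices of zeros.
chi = (8) + (-3) + (5) + (5) + (2) + (2) + (2) + (-2) + (8) = 27

27


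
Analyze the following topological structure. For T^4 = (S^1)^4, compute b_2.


By the Kunneth formula, b_k(T^n) = C(n,k).
b_2(T^4) = C(4,2).
C(4,2) = 4!/(2!*2!) = 6

6


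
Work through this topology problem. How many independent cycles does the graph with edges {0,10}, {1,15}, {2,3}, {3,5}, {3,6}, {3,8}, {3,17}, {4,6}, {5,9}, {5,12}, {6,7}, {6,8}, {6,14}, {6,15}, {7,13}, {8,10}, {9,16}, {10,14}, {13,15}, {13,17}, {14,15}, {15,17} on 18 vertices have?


b_1 = E - V + (number of components).
E = 22, V = 18, components = 2.
b_1 = 22 - 18 + 2 = 6

6


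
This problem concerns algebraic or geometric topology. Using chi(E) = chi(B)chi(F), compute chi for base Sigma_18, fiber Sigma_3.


For a fiber bundle F -> E -> B (with CW structure): chi(E) = chi(B) * chi(F).
chi(Sigma_18) = -34, chi(Sigma_3) = -4.
chi(E) = (-34) * (-4) = 136

136


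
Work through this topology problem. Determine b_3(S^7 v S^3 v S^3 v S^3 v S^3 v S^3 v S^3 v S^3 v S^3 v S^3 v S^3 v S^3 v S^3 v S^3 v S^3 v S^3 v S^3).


For a wedge of spheres, H_k (k>0) is free on one generator per sphere of dimension k.
Spheres of dimension 3: count = 16.
b_3 = 16

16


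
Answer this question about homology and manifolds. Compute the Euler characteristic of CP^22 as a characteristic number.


For any closed oriented manifold, <e(TM),[M]> = chi(M).
chi(CP^22) = 22+1 = 23

23


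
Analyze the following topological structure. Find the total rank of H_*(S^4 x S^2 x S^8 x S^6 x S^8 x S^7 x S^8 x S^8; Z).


Total Betti number is multiplicative under products.
Each S^d (d>=1) has total Betti number 2.
There are 8 sphere factors.
Total = 2^8 = 256

256


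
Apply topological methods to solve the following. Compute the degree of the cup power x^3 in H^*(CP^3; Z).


|x| = 2 in H^*(CP^n).
|x^3| = 3 * |x| = 3 * 2 = 6

6


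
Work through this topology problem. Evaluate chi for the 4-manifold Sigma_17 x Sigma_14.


chi(Sigma_17) = 2 - 2*17 = -32
chi(Sigma_14) = 2 - 2*14 = -26
chi(product) = (-32) * (-26) = 832

832


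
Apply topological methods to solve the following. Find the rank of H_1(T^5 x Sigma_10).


pi_1(A x B) = pi_1(A) x pi_1(B); rank of abelianization = b_1.
b_1(T^5) = 5, b_1(Sigma_10) = 2*10 = 20.
b_1(product) = 5 + 20 = 25

25


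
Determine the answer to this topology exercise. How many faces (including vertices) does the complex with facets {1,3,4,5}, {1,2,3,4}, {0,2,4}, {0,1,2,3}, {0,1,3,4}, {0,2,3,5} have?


Each maximal simplex on m vertices has 2^m - 1 nonempty faces.
Take the union (dedupe shared faces).
Total distinct faces = 42

42


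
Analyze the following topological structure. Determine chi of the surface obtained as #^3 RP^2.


For a non-orientable closed surface with k crosscaps: chi = 2 - k.
Here k = 3.
chi = 2 - 3 = -1

-1


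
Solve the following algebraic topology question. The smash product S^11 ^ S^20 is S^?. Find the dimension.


S^m ^ S^n = S^{m+n}.
k = 11 + 20 = 31

31


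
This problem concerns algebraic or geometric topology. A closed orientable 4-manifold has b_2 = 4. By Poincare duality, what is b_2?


Poincare duality for closed orientable n-manifolds: b_k = b_{n-k}.
Here n = 4, so b_2 = b_2 = 4

4


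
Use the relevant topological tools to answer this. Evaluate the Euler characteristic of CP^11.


CP^11 has one cell in each even dimension 0, 2, ..., 2*11 (11+1 cells total).
All cells are even-dimensional, so chi = number of cells.
chi = 11 + 1 = 12

12


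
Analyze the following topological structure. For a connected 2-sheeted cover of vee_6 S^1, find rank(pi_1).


Nielsen-Schreier: an index-n subgroup of F_r is free of rank 1 + n(r-1).
Equivalently: chi(cover) = n*chi(base); chi(vee_r S^1) = 1 - 6 = -5.
chi(E) = 2*(-5) = -10; rank = 1 - chi(E) = 1 - (-10) = 11.
rank = 1 + 2*(6-1) = 1 + 10 = 11

11


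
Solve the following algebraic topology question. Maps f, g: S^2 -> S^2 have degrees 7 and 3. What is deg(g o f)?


Degree is multiplicative under composition: deg(g o f) = deg(g) * deg(f).
= 3 * 7 = 21

21


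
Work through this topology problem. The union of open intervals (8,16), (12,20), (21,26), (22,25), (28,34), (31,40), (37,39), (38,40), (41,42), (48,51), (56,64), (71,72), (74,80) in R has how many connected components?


Sort and merge overlapping open intervals.
Merged: (8,20), (21,26), (28,40), (41,42), (48,51), (56,64), (71,72), (74,80).
Number of components = 8

8


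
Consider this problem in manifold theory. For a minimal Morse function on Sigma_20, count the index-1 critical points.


A perfect Morse function has m_k = b_k.
For Sigma_20: b_0=1, b_1=2g=40, b_2=1.
Saddles m_1 = 2g = 40

40


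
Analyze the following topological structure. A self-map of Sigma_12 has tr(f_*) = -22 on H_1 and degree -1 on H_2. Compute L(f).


L(f) = tr(f_0*) - tr(f_1*) + tr(f_2*).
= 1 - (-22) + (-1)
= 22

22


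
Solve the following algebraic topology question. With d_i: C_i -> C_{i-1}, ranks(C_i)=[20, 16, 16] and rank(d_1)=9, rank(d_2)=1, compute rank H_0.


rank H_k = rank(ker d_k) - rank(im d_{k+1}).
rank(ker d_0) = rank(C_0) - rank(d_0) = 20 - 0 = 20.
rank(im d_{0+1}) = 9.
rank H_0 = 20 - 9 = 11

11


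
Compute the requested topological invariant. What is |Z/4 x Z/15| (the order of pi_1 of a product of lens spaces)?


pi_1(X x Y) = pi_1(X) x pi_1(Y).
pi_1(L(4,1)) = Z/4, pi_1(L(15,1)) = Z/15.
|Z/4 x Z/15| = 4 * 15 = 60

60


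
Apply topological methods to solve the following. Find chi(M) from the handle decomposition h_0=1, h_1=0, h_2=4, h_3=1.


Handles of index k contribute (-1)^k to chi (same as CW cells).
chi = (1) + (0) + (4) + (-1) = 4

4


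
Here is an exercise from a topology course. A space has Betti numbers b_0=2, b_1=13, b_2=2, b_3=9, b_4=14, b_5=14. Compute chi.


chi = sum_k (-1)^k b_k.
= (2) + (-13) + (2) + (-9) + (14) + (-14)
= -18

-18


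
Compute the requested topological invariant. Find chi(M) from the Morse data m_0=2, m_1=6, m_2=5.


Morse theory: chi(M) = sum_k (-1)^k m_k where m_k = #(index-k critical points).
= (2) + (-6) + (5) = 1

1


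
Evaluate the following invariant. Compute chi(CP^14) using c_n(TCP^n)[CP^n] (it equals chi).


For any closed oriented manifold, <e(TM),[M]> = chi(M).
chi(CP^14) = 14+1 = 15

15


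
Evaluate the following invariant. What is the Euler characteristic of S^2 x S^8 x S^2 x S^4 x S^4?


chi is multiplicative: chi(X x Y) = chi(X) chi(Y).
Each even-dim sphere has chi = 2. There are 5 factors.
chi = 2^5 = 32

32


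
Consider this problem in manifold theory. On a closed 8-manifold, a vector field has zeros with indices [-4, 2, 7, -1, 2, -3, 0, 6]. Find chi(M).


Poincare-Hopf: chi(M) = sum of indices of zeros.
chi = (-4) + (2) + (7) + (-1) + (2) + (-3) + (0) + (6) = 9

9


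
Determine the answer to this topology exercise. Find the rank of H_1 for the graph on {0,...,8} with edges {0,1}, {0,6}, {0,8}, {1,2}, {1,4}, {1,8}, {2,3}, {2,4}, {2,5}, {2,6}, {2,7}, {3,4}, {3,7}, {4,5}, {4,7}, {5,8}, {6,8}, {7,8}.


b_1 = E - V + (number of components).
E = 18, V = 9, components = 1.
b_1 = 18 - 9 + 1 = 10

10


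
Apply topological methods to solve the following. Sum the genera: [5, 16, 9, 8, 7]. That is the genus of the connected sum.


Genus is additive under connected sum of orientable surfaces.
g = 5 + 16 + 9 + 8 + 7 = 45

45


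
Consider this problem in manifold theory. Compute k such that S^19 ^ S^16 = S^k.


S^m ^ S^n = S^{m+n}.
k = 19 + 16 = 35

35


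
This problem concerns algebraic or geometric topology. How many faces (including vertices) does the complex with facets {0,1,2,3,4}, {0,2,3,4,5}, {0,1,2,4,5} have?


Each maximal simplex on m vertices has 2^m - 1 nonempty faces.
Take the union (dedupe shared faces).
Total distinct faces = 55

55


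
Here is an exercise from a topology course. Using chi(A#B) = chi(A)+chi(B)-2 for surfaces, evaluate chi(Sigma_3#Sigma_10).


chi(Sigma_3) = 2 - 2*3 = -4
chi(Sigma_10) = 2 - 2*10 = -18
For surfaces: chi(A#B) = chi(A) + chi(B) - 2.
chi = -4 + -18 - 2 = -24

-24


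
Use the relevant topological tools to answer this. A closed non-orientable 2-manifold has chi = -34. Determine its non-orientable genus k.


chi = 2 - k for closed non-orientable surfaces with k crosscaps.
-34 = 2 - k
k = 2 - (-34) = 36

36


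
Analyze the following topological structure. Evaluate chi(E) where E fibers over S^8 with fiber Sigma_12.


chi(S^8) = 2 (n even), chi(Sigma_12) = 2 - 2*12 = -22.
chi(E) = 2 * (-22) = -44

-44


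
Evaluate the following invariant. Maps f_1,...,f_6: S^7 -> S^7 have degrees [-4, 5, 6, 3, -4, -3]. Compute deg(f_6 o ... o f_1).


Degree is multiplicative: deg(composition) = product of degrees.
= (-4) * (5) * (6) * (3) * (-4) * (-3) = -4320

-4320


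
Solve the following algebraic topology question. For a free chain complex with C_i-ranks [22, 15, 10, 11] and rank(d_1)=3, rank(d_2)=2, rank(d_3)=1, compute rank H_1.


rank H_k = rank(ker d_k) - rank(im d_{k+1}).
rank(ker d_1) = rank(C_1) - rank(d_1) = 15 - 3 = 12.
rank(im d_{1+1}) = 2.
rank H_1 = 12 - 2 = 10

10


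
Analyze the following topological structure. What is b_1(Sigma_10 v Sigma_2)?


For a wedge: H_1(A v B) = H_1(A) + H_1(B).
b_1(Sigma_10) = 20, b_1(Sigma_2) = 4.
b_1 = 20 + 4 = 24

24


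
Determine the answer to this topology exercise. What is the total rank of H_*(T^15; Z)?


b_k(T^15) = C(15,k), so the sum over k is sum_k C(15,k) = 2^15.
Total = 2^15 = 32768

32768


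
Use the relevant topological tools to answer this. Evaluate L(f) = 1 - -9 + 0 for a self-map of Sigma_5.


L(f) = tr(f_0*) - tr(f_1*) + tr(f_2*).
= 1 - (-9) + (0)
= 10

10


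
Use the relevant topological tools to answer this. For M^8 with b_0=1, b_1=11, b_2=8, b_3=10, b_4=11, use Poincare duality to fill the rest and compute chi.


By Poincare duality b_k = b_{8-k}, so full Betti numbers: b_0=1, b_1=11, b_2=8, b_3=10, b_4=11, b_5=10, b_6=8, b_7=11, b_8=1.
chi = sum (-1)^k b_k = -13

-13


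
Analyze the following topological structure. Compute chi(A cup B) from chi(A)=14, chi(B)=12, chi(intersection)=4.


chi(A cup B) = chi(A) + chi(B) - chi(A cap B)
= 14 + (12) - (4)
= 22

22


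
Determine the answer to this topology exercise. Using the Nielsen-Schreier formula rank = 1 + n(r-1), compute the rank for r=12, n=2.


Nielsen-Schreier: an index-n subgroup of F_r is free of rank 1 + n(r-1).
Equivalently: chi(cover) = n*chi(base); chi(vee_r S^1) = 1 - 12 = -11.
chi(E) = 2*(-11) = -22; rank = 1 - chi(E) = 1 - (-22) = 23.
rank = 1 + 2*(12-1) = 1 + 22 = 23

23


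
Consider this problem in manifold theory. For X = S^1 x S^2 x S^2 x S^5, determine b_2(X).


Each S^d has Poincare polynomial 1 + t^d.
The product S^1 x S^2 x S^2 x S^5 has Poincare polynomial prod(1+t^d_i).
Expanding: b_0=1, b_1=1, b_2=2, b_3=2, b_4=1, b_5=2, b_6=1, b_7=2, b_8=2, b_9=1, b_10=1.
b_2 = 2

2


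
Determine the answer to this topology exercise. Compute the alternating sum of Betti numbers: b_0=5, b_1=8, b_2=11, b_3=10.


chi = sum_k (-1)^k b_k.
= (5) + (-8) + (11) + (-10)
= -2

-2


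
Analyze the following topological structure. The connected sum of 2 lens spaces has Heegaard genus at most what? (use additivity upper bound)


Heegaard genus satisfies g(A#B) <= g(A) + g(B).
Each lens space has g = 1.
Upper bound: 2 * 1 = 2

2


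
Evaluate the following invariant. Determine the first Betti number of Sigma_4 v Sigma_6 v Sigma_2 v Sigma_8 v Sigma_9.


For a wedge X v Y: reduced H_k(X v Y) = H_k(X) + H_k(Y).
Each Sigma_g contributes b_1 = 2g.
b_1 = 8 + 12 + 4 + 16 + 18 = 58

58


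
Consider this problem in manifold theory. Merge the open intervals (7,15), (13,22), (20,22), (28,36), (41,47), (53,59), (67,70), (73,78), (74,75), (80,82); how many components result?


Sort and merge overlapping open intervals.
Merged: (7,22), (28,36), (41,47), (53,59), (67,70), (73,78), (80,82).
Number of components = 7

7


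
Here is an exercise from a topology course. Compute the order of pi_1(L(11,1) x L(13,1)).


pi_1(X x Y) = pi_1(X) x pi_1(Y).
pi_1(L(11,1)) = Z/11, pi_1(L(13,1)) = Z/13.
|Z/11 x Z/13| = 11 * 13 = 143

143


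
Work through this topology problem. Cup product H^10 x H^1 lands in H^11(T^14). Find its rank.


Cup product: H^p x H^q -> H^{p+q}; here p+q = 10+1 = 11.
rank H^k(T^n) = C(n,k).
C(14,11) = 364

364


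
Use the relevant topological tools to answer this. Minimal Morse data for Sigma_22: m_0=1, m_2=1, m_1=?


A perfect Morse function has m_k = b_k.
For Sigma_22: b_0=1, b_1=2g=44, b_2=1.
Saddles m_1 = 2g = 44

44


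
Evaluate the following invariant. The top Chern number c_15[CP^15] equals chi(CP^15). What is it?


For any closed oriented manifold, <e(TM),[M]> = chi(M).
chi(CP^15) = 15+1 = 16

16


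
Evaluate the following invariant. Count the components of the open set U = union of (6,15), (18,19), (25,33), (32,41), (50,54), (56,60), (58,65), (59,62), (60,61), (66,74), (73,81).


Sort and merge overlapping open intervals.
Merged: (6,15), (18,19), (25,41), (50,54), (56,65), (66,81).
Number of components = 6

6


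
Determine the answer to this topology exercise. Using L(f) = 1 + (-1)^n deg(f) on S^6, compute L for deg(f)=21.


On S^6: L(f) = tr(f_0*) + (-1)^6 tr(f_6*) = 1 + (-1)^6 * deg(f).
L(f) = 1 + (-1)^6 * 21 = 1 + 21 = 22

22


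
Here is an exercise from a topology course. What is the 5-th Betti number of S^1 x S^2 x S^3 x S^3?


Each S^d has Poincare polynomial 1 + t^d.
The product S^1 x S^2 x S^3 x S^3 has Poincare polynomial prod(1+t^d_i).
Expanding: b_0=1, b_1=1, b_2=1, b_3=3, b_4=2, b_5=2, b_6=3, b_7=1, b_8=1, b_9=1.
b_5 = 2

2


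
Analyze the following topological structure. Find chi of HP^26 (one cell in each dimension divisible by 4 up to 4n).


HP^26 has one cell in each dimension 0, 4, ..., 4*26 (26+1 cells, all even-dim).
chi = 26 + 1 = 27

27


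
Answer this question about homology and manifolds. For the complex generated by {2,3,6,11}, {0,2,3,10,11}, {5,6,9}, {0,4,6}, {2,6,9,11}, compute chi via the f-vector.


Enumerate all faces; f-vector: f_0=9, f_1=21, f_2=18, f_3=7, f_4=1.
chi = sum (-1)^k f_k = 0

0


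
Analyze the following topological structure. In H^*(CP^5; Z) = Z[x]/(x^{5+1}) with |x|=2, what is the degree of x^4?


|x| = 2 in H^*(CP^n).
|x^4| = 4 * |x| = 4 * 2 = 8

8


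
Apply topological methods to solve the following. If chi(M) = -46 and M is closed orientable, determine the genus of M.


chi = 2 - 2g for closed orientable surfaces.
-46 = 2 - 2g
2g = 2 - (-46) = 48
g = 24

24


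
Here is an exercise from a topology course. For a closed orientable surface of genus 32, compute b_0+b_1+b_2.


For Sigma_32: b_0 = 1, b_1 = 2g = 64, b_2 = 1.
Total = 1 + 64 + 1 = 66

66


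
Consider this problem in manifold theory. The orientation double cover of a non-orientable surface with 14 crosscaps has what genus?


chi(N_14) = 2 - 14 = -12.
Double cover: chi(Sigma_g) = 2 * chi(N_14) = 2*(-12) = -24.
2 - 2g = -24, so g = (2 - (-24))/2 = 26/2 = 13

13


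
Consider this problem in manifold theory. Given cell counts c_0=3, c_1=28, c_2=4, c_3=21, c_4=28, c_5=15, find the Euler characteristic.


chi = sum_k (-1)^k c_k.
= (-1)^0*3 + (-1)^1*28 + (-1)^2*4 + (-1)^3*21 + (-1)^4*28 + (-1)^5*15
= (3) + (-28) + (4) + (-21) + (28) + (-15)
= -29

-29


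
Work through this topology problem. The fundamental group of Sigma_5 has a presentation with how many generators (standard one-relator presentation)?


Standard presentation: pi_1(Sigma_g) = <a_1,b_1,...,a_g,b_g | [a_1,b_1]...[a_g,b_g] = 1>.
Number of generators = 2g = 2*5 = 10

10


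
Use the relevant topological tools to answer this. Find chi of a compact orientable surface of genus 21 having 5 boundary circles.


For a compact orientable surface with genus g and b boundary components: chi = 2 - 2g - b.
chi = 2 - 2*21 - 5 = 2 - 42 - 5 = -45

-45


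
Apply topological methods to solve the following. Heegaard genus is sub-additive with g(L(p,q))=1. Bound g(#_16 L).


Heegaard genus satisfies g(A#B) <= g(A) + g(B).
Each lens space has g = 1.
Upper bound: 16 * 1 = 16

16


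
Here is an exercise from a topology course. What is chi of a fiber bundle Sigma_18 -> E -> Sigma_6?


For a fiber bundle F -> E -> B (with CW structure): chi(E) = chi(B) * chi(F).
chi(Sigma_6) = -10, chi(Sigma_18) = -34.
chi(E) = (-10) * (-34) = 340

340


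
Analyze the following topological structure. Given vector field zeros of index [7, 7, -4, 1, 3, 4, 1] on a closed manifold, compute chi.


Poincare-Hopf: chi(M) = sum of indices of zeros.
chi = (7) + (7) + (-4) + (1) + (3) + (4) + (1) = 19

19


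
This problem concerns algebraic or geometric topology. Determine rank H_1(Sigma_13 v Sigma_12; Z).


For a wedge: H_1(A v B) = H_1(A) + H_1(B).
b_1(Sigma_13) = 26, b_1(Sigma_12) = 24.
b_1 = 26 + 24 = 50

50


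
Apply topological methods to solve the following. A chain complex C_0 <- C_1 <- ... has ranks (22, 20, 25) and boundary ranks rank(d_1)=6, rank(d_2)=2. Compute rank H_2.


rank H_k = rank(ker d_k) - rank(im d_{k+1}).
rank(ker d_2) = rank(C_2) - rank(d_2) = 25 - 2 = 23.
rank(im d_{2+1}) = 0.
rank H_2 = 23 - 0 = 23

23


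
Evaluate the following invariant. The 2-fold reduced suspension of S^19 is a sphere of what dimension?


Each suspension raises dimension by 1: Sigma S^n = S^{n+1}.
Sigma^2 S^19 = S^{19+2} = S^21

21


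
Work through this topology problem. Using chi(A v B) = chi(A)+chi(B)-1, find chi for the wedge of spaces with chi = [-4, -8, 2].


chi(A v B) = chi(A) + chi(B) - 1 (one point identified).
For 3 spaces: chi = (sum chi_i) - (3 - 1).
sum = -10; chi = -10 - 2 = -12

-12


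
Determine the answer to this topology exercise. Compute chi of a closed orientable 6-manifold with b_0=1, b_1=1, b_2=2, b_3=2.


By Poincare duality b_k = b_{6-k}, so full Betti numbers: b_0=1, b_1=1, b_2=2, b_3=2, b_4=2, b_5=1, b_6=1.
chi = sum (-1)^k b_k = 2

2


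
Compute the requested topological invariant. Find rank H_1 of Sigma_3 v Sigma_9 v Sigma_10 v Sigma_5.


For a wedge X v Y: reduced H_k(X v Y) = H_k(X) + H_k(Y).
Each Sigma_g contributes b_1 = 2g.
b_1 = 6 + 18 + 20 + 10 = 54

54


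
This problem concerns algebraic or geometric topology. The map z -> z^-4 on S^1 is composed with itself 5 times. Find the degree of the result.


deg(f) = -4. Degree is multiplicative: deg(f^5) = (deg f)^5.
deg(f^5) = (-4)^5 = -1024

-1024


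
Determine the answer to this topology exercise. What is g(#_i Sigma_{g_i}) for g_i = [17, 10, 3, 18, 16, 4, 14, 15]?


Genus is additive under connected sum of orientable surfaces.
g = 17 + 10 + 3 + 18 + 16 + 4 + 14 + 15 = 97

97


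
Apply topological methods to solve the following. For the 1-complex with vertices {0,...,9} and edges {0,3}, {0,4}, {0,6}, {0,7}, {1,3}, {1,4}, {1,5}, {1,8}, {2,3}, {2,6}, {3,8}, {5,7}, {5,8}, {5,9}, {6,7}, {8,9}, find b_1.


b_1 = E - V + (number of components).
E = 16, V = 10, components = 1.
b_1 = 16 - 10 + 1 = 7

7


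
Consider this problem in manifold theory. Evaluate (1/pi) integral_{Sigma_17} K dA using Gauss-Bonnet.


Gauss-Bonnet: integral K dA = 2*pi*chi(M).
chi(Sigma_17) = 2 - 2*17 = -32.
(integral K dA)/pi = 2*chi = 2*(-32) = -64

-64


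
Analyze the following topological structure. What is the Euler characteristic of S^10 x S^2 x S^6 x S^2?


chi is multiplicative: chi(X x Y) = chi(X) chi(Y).
Each even-dim sphere has chi = 2. There are 4 factors.
chi = 2^4 = 16

16


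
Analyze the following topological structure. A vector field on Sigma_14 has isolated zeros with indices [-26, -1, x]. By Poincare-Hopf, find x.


Poincare-Hopf: sum of indices = chi(M).
chi(Sigma_14) = 2 - 2*14 = -26.
Sum of known indices = -27.
x = chi - (sum known) = -26 - (-27) = 1

1


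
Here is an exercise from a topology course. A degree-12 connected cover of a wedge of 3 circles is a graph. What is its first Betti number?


Nielsen-Schreier: an index-n subgroup of F_r is free of rank 1 + n(r-1).
Equivalently: chi(cover) = n*chi(base); chi(vee_r S^1) = 1 - 3 = -2.
chi(E) = 12*(-2) = -24; rank = 1 - chi(E) = 1 - (-24) = 25.
rank = 1 + 12*(3-1) = 1 + 24 = 25

25


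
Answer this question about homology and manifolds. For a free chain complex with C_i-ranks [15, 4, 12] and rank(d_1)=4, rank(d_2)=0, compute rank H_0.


rank H_k = rank(ker d_k) - rank(im d_{k+1}).
rank(ker d_0) = rank(C_0) - rank(d_0) = 15 - 0 = 15.
rank(im d_{0+1}) = 4.
rank H_0 = 15 - 4 = 11

11


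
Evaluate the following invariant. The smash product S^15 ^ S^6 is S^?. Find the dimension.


S^m ^ S^n = S^{m+n}.
k = 15 + 6 = 21

21


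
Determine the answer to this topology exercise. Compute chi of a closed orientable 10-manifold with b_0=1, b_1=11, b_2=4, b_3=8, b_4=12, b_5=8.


By Poincare duality b_k = b_{10-k}, so full Betti numbers: b_0=1, b_1=11, b_2=4, b_3=8, b_4=12, b_5=8, b_6=12, b_7=8, b_8=4, b_9=11, b_10=1.
chi = sum (-1)^k b_k = -12

-12


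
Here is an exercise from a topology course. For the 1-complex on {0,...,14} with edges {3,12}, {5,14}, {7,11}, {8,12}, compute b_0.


Run DFS/union-find over 15 vertices.
V = 15, E = 4.
Number of components = 11

11


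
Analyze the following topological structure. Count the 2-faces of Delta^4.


Delta^4 has 4+1 vertices. A 2-face is a choice of 2+1 vertices.
f_2 = C(4+1, 2+1) = C(5,3) = 10

10


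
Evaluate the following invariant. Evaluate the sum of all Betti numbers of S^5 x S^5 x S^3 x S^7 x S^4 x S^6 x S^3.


Total Betti number is multiplicative under products.
Each S^d (d>=1) has total Betti number 2.
There are 7 sphere factors.
Total = 2^7 = 128

128


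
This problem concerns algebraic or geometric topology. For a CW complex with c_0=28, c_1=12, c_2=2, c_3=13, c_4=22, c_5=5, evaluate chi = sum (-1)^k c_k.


chi = sum_k (-1)^k c_k.
= (-1)^0*28 + (-1)^1*12 + (-1)^2*2 + (-1)^3*13 + (-1)^4*22 + (-1)^5*5
= (28) + (-12) + (2) + (-13) + (22) + (-5)
= 22

22


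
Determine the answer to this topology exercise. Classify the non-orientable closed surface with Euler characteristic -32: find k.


chi = 2 - k for closed non-orientable surfaces with k crosscaps.
-32 = 2 - k
k = 2 - (-32) = 34

34


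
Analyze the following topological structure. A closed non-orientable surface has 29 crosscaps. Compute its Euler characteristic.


For a non-orientable closed surface with k crosscaps: chi = 2 - k.
Here k = 29.
chi = 2 - 29 = -27

-27


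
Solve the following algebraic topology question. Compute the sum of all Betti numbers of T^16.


b_k(T^16) = C(16,k), so the sum over k is sum_k C(16,k) = 2^16.
Total = 2^16 = 65536

65536


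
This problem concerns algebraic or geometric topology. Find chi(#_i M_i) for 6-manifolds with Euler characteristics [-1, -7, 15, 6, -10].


For n-manifolds: chi(A#B) = chi(A) + chi(B) - chi(S^6).
chi(S^6) = 1 + (-1)^6 = 2.
chi(#) = (sum chi_i) - (5-1)*chi(S^6) = 3 - 4*2 = -5

-5


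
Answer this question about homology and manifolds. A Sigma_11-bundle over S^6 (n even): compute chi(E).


chi(S^6) = 2 (n even), chi(Sigma_11) = 2 - 2*11 = -20.
chi(E) = 2 * (-20) = -40

-40


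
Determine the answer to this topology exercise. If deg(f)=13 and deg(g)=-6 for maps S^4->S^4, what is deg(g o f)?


Degree is multiplicative under composition: deg(g o f) = deg(g) * deg(f).
= -6 * 13 = -78

-78


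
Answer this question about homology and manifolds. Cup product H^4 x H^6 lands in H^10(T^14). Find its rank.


Cup product: H^p x H^q -> H^{p+q}; here p+q = 4+6 = 10.
rank H^k(T^n) = C(n,k).
C(14,10) = 1001

1001


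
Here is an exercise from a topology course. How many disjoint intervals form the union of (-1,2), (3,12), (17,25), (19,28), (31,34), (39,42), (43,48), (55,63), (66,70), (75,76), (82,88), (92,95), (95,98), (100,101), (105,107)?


Sort and merge overlapping open intervals.
Merged: (-1,2), (3,12), (17,28), (31,34), (39,42), (43,48), (55,63), (66,70), (75,76), (82,88), (92,95), (95,98), (100,101), (105,107).
Number of components = 14

14


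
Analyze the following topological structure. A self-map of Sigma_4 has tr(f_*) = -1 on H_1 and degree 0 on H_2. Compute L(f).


L(f) = tr(f_0*) - tr(f_1*) + tr(f_2*).
= 1 - (-1) + (0)
= 2

2


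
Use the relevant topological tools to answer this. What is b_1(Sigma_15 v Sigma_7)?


For a wedge: H_1(A v B) = H_1(A) + H_1(B).
b_1(Sigma_15) = 30, b_1(Sigma_7) = 14.
b_1 = 30 + 14 = 44

44


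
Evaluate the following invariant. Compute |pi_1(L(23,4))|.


pi_1(L(p,q)) = Z/pZ for any q coprime to p.
|pi_1(L(23,4))| = 23

23


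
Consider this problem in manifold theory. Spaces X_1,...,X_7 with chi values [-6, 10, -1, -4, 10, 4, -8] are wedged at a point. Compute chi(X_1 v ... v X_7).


chi(A v B) = chi(A) + chi(B) - 1 (one point identified).
For 7 spaces: chi = (sum chi_i) - (7 - 1).
sum = 5; chi = 5 - 6 = -1

-1


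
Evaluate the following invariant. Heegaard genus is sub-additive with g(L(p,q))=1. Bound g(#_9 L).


Heegaard genus satisfies g(A#B) <= g(A) + g(B).
Each lens space has g = 1.
Upper bound: 9 * 1 = 9

9


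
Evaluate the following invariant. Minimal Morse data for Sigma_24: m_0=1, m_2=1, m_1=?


A perfect Morse function has m_k = b_k.
For Sigma_24: b_0=1, b_1=2g=48, b_2=1.
Saddles m_1 = 2g = 48

48


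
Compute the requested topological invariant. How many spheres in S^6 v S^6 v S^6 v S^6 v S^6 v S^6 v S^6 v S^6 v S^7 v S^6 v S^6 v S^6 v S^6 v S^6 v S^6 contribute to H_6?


For a wedge of spheres, H_k (k>0) is free on one generator per sphere of dimension k.
Spheres of dimension 6: count = 14.
b_6 = 14

14


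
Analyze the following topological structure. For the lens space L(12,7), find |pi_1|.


pi_1(L(p,q)) = Z/pZ for any q coprime to p.
|pi_1(L(12,7))| = 12

12


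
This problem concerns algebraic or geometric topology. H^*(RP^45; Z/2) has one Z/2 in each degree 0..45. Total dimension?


H^k(RP^45; Z/2) = Z/2 for each 0 <= k <= 45.
Total dimension = 45 + 1 = 46

46


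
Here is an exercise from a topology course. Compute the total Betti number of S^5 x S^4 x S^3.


Total Betti number is multiplicative under products.
Each S^d (d>=1) has total Betti number 2.
There are 3 sphere factors.
Total = 2^3 = 8

8


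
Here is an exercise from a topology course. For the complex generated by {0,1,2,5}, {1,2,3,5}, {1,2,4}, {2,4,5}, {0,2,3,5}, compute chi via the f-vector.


Enumerate all faces; f-vector: f_0=6, f_1=13, f_2=11, f_3=3.
chi = sum (-1)^k f_k = 1

1


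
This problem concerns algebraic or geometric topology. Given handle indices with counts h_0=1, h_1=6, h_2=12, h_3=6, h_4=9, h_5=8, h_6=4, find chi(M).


Handles of index k contribute (-1)^k to chi (same as CW cells).
chi = (1) + (-6) + (12) + (-6) + (9) + (-8) + (4) = 6

6


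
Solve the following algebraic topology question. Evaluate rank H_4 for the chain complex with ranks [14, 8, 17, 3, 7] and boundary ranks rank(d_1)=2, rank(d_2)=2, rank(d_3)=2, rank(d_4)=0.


rank H_k = rank(ker d_k) - rank(im d_{k+1}).
rank(ker d_4) = rank(C_4) - rank(d_4) = 7 - 0 = 7.
rank(im d_{4+1}) = 0.
rank H_4 = 7 - 0 = 7

7


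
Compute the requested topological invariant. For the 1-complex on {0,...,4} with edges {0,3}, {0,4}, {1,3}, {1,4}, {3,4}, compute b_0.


Run DFS/union-find over 5 vertices.
V = 5, E = 5.
Number of components = 2

2


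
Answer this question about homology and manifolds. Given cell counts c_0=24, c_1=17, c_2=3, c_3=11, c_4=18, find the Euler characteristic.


chi = sum_k (-1)^k c_k.
= (-1)^0*24 + (-1)^1*17 + (-1)^2*3 + (-1)^3*11 + (-1)^4*18
= (24) + (-17) + (3) + (-11) + (18)
= 17

17


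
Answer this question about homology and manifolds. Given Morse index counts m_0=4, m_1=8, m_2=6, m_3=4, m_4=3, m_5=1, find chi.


Morse theory: chi(M) = sum_k (-1)^k m_k where m_k = #(index-k critical points).
= (4) + (-8) + (6) + (-4) + (3) + (-1) = 0

0


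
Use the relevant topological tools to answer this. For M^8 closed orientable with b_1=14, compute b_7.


Poincare duality for closed orientable n-manifolds: b_k = b_{n-k}.
Here n = 8, so b_7 = b_1 = 14

14


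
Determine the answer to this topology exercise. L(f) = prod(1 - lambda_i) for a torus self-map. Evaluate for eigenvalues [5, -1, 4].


For a torus self-map: L(f) = det(I - A) where A acts on H_1.
L(f) = (1-5) * (1--1) * (1-4) = -4 * 2 * -3 = 24

24


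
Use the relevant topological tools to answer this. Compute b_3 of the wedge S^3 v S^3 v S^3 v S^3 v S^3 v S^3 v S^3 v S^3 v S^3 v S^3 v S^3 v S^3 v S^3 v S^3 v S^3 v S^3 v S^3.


For a wedge of spheres, H_k (k>0) is free on one generator per sphere of dimension k.
Spheres of dimension 3: count = 17.
b_3 = 17

17


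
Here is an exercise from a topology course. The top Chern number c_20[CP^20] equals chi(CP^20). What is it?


For any closed oriented manifold, <e(TM),[M]> = chi(M).
chi(CP^20) = 20+1 = 21

21


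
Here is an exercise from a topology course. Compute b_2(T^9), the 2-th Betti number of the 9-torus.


By the Kunneth formula, b_k(T^n) = C(n,k).
b_2(T^9) = C(9,2).
C(9,2) = 9!/(2!*7!) = 36

36


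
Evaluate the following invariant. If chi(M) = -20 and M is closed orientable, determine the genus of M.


chi = 2 - 2g for closed orientable surfaces.
-20 = 2 - 2g
2g = 2 - (-20) = 22
g = 11

11


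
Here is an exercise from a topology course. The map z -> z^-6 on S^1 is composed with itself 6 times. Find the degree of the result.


deg(f) = -6. Degree is multiplicative: deg(f^6) = (deg f)^6.
deg(f^6) = (-6)^6 = 46656

46656


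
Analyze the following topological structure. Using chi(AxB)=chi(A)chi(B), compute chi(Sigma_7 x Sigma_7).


chi(Sigma_7) = 2 - 2*7 = -12
chi(Sigma_7) = 2 - 2*7 = -12
chi(product) = (-12) * (-12) = 144

144


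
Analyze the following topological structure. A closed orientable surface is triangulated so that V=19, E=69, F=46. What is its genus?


chi = V - E + F = 19 - 69 + 46 = -4
For orientable closed surface: chi = 2 - 2g, so g = (2 - chi)/2.
g = (2 - (-4)) / 2 = 6 / 2 = 3

3


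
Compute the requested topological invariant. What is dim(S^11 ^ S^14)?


S^m ^ S^n = S^{m+n}.
k = 11 + 14 = 25

25


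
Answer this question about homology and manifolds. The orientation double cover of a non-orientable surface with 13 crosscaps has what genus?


chi(N_13) = 2 - 13 = -11.
Double cover: chi(Sigma_g) = 2 * chi(N_13) = 2*(-11) = -22.
2 - 2g = -22, so g = (2 - (-22))/2 = 24/2 = 12

12


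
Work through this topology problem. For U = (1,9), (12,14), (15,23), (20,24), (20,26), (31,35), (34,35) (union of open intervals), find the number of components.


Sort and merge overlapping open intervals.
Merged: (1,9), (12,14), (15,26), (31,35).
Number of components = 4

4
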